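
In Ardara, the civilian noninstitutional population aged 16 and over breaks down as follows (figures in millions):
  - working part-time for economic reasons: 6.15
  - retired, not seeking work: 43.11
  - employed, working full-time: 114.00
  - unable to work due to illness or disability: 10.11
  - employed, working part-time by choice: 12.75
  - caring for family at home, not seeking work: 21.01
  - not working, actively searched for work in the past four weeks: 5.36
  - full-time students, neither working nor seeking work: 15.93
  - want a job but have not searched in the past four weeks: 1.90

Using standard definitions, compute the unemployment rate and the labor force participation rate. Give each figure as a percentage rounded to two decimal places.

Employed = 6.15 + 114.00 + 12.75 = 132.90 million (anyone who worked, including part-time for economic reasons, counts as employed).
Unemployed = 5.36 million.
Labor force = 132.90 + 5.36 = 138.26 million.
Not in labor force = 43.11 + 10.11 + 21.01 + 15.93 + 1.90 = 92.06 million (those not working and not actively searching are outside the labor force — including those who want a job but have given up searching).
Civilian working-age population = 138.26 + 92.06 = 230.32 million.
Unemployment rate = 5.36 / 138.26 = 3.88%.
Labor force participation rate = 138.26 / 230.32 = 60.03%.

Unemployment rate ≈ 3.88%; labor force participation rate ≈ 60.03%.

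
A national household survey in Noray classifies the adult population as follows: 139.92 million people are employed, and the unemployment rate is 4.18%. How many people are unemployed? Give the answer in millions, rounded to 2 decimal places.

Let U be the number unemployed. The labor force is E + U, and U/(E+U) = 0.0418.
So U = 0.0418 × 139.92 / (1 − 0.0418) = 5.8487 / 0.9582 ≈ 6.10 million.

About 6.10 million are unemployed.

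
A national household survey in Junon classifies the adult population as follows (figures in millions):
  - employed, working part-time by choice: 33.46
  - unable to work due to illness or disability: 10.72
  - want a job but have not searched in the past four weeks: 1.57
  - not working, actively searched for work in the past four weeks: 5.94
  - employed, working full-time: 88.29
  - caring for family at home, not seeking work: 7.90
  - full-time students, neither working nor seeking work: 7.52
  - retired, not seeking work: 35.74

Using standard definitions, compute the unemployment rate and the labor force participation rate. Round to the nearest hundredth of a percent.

Unemployment rate ≈ 4.65%; labor force participation rate ≈ 66.80%.

Employed = 33.46 + 88.29 = 121.75 million.
Unemployed = 5.94 million.
Labor force = 121.75 + 5.94 = 127.69 million.
Not in labor force = 10.72 + 1.57 + 7.90 + 7.52 + 35.74 = 63.45 million (those not working and not actively searching are outside the labor force — including those who want a job but have given up searching).
Civilian working-age population = 127.69 + 63.45 = 191.14 million.
Unemployment rate = 5.94 / 127.69 = 4.65%.
Labor force participation rate = 127.69 / 191.14 = 66.80%.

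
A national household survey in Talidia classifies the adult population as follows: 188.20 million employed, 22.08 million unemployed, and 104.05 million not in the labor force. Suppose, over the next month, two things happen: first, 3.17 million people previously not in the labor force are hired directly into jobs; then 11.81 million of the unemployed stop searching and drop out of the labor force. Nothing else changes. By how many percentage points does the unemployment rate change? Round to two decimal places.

Initially, labor force = 188.20 + 22.08 = 210.28 million, so u = 22.08/210.28 = 10.50%.
After the first change, employed and labor force both rise by 3.17; unemployed unchanged → E = 191.37, U = 22.08, labor force = 213.45 million.
After the second change, unemployed and labor force both fall by 11.81 → E = 191.37, U = 10.27, labor force = 201.64 million.
New unemployment rate = 10.27 / 201.64 = 5.09%.
Change = 5.09% − 10.50% = −5.41 percentage points.

The unemployment rate changes by −5.41 percentage points.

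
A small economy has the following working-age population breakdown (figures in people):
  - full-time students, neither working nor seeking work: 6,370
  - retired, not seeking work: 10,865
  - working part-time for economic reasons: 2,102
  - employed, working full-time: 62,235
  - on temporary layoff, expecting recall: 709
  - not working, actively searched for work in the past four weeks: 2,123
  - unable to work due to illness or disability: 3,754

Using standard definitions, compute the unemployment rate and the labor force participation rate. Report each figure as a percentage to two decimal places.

Employed = 2,102 + 62,235 = 64,337 (anyone who worked, including part-time for economic reasons, counts as employed).
Unemployed = 709 + 2,123 = 2,832 (jobless and actively searching, or on temporary layoff).
Labor force = 64,337 + 2,832 = 67,169.
Not in labor force = 6,370 + 10,865 + 3,754 = 20,989 (those not working and not actively searching are outside the labor force).
Civilian working-age population = 67,169 + 20,989 = 88,158.
Unemployment rate = 2,832 / 67,169 = 4.22%.
Labor force participation rate = 67,169 / 88,158 = 76.19%.

Unemployment rate ≈ 4.22%; labor force participation rate ≈ 76.19%.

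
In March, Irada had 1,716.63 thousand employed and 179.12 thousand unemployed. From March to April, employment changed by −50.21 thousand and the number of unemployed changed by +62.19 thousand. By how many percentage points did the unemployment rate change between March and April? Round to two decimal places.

The unemployment rate changed by +3.20 percentage points.

March: labor force = 1,716.63 + 179.12 = 1,895.75; u = 179.12/1,895.75 = 9.45%.
April: labor force = 1,666.42 + 241.31 = 1,907.73; u = 241.31/1,907.73 = 12.65%.
Change = 12.65% − 9.45% = +3.20 pp.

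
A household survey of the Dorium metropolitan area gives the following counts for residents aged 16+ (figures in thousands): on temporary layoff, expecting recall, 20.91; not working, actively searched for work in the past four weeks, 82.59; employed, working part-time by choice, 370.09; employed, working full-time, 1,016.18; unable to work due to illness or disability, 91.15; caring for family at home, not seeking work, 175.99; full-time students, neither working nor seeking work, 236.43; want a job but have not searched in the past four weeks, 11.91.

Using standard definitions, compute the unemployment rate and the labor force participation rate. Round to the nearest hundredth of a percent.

Employed = 370.09 + 1,016.18 = 1,386.27 thousand.
Unemployed = 20.91 + 82.59 = 103.50 thousand (jobless and actively searching, or on temporary layoff).
Labor force = 1,386.27 + 103.50 = 1,489.77 thousand.
Not in labor force = 91.15 + 175.99 + 236.43 + 11.91 = 515.48 thousand (those not working and not actively searching are outside the labor force — including those who want a job but have given up searching).
Civilian working-age population = 1,489.77 + 515.48 = 2,005.25 thousand.
Unemployment rate = 103.50 / 1,489.77 = 6.95%.
Labor force participation rate = 1,489.77 / 2,005.25 = 74.29%.

Unemployment rate ≈ 6.95%; labor force participation rate ≈ 74.29%.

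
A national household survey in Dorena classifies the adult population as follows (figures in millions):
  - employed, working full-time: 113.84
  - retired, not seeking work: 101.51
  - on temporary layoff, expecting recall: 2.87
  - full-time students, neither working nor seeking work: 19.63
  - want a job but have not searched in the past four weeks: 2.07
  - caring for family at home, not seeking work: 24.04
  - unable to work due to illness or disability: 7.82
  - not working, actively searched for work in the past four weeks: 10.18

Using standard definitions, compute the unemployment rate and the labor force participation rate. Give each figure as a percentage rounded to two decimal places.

Employed = 113.84 million.
Unemployed = 2.87 + 10.18 = 13.05 million (jobless and actively searching, or on temporary layoff).
Labor force = 113.84 + 13.05 = 126.89 million.
Not in labor force = 101.51 + 19.63 + 2.07 + 24.04 + 7.82 = 155.07 million (those not working and not actively searching are outside the labor force — including those who want a job but have given up searching).
Civilian working-age population = 126.89 + 155.07 = 281.96 million.
Unemployment rate = 13.05 / 126.89 = 10.28%.
Labor force participation rate = 126.89 / 281.96 = 45.00%.

Unemployment rate ≈ 10.28%; labor force participation rate ≈ 45.00%.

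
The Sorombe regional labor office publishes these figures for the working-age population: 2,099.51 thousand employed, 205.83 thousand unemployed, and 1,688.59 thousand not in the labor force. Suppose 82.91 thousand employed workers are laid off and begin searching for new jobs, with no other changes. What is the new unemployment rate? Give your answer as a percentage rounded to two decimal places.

New unemployment rate ≈ 12.52%.

Initially, labor force = 2,099.51 + 205.83 = 2,305.34 thousand, so u = 205.83/2,305.34 = 8.93%.
After the change, employed falls and unemployed rises by 82.91; labor force unchanged → E = 2,016.60, U = 288.74, labor force = 2,305.34 thousand.
New unemployment rate = 288.74 / 2,305.34 = 12.52%.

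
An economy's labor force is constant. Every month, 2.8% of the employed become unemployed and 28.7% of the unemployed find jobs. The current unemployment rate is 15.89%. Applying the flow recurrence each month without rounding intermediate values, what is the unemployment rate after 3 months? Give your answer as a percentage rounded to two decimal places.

With a fixed labor force, u_{t+1} = u_t + s·(1−u_t) − f·u_t = u_t·(1−s−f) + s.
Here 1−s−f = 0.685 and s = 0.028.
u_1 = 0.158900 × 0.685 + 0.028 = 0.136847.
u_2 = 0.136847 × 0.685 + 0.028 = 0.121740.
u_3 = 0.121740 × 0.685 + 0.028 = 0.111392.

Unemployment rate after three months ≈ 11.14%.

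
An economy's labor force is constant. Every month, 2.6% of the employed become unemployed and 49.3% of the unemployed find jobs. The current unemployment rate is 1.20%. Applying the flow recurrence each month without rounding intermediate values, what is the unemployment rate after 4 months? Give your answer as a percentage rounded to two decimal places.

With a fixed labor force, u_{t+1} = u_t + s·(1−u_t) − f·u_t = u_t·(1−s−f) + s.
Here 1−s−f = 0.481 and s = 0.026.
u_1 = 0.012000 × 0.481 + 0.026 = 0.031772.
u_2 = 0.031772 × 0.481 + 0.026 = 0.041282.
u_3 = 0.041282 × 0.481 + 0.026 = 0.045857.
u_4 = 0.045857 × 0.481 + 0.026 = 0.048057.

Unemployment rate after four months ≈ 4.81%.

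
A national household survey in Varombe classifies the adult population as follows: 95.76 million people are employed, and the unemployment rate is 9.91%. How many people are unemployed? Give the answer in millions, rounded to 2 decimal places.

Let U be the number unemployed. The labor force is E + U, and U/(E+U) = 0.0991.
So U = 0.0991 × 95.76 / (1 − 0.0991) = 9.4898 / 0.9009 ≈ 10.53 million.

About 10.53 million are unemployed.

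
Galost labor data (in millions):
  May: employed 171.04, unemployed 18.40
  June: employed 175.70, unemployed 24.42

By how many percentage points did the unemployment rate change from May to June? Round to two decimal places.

The unemployment rate changed by +2.49 percentage points.

May: labor force = 171.04 + 18.40 = 189.44; u = 18.40/189.44 = 9.71%.
June: labor force = 175.70 + 24.42 = 200.12; u = 24.42/200.12 = 12.20%.
Change = 12.20% − 9.71% = +2.49 pp.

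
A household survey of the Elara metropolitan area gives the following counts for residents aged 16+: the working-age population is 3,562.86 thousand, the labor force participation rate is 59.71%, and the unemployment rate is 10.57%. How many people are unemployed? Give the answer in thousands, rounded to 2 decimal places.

Labor force = 0.5971 × 3,562.86 = 2,127.38 thousand.
Unemployed = 0.1057 × 2,127.38 ≈ 224.86 thousand.

About 224.86 thousand are unemployed.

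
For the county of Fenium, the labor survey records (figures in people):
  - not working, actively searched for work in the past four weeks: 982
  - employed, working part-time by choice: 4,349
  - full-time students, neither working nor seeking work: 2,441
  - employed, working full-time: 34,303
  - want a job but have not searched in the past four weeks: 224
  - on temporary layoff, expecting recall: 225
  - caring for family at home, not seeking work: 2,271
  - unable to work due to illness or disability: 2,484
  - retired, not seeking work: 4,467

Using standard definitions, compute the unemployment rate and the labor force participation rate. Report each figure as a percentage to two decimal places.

Employed = 4,349 + 34,303 = 38,652.
Unemployed = 982 + 225 = 1,207 (jobless and actively searching, or on temporary layoff).
Labor force = 38,652 + 1,207 = 39,859.
Not in labor force = 2,441 + 224 + 2,271 + 2,484 + 4,467 = 11,887 (those not working and not actively searching are outside the labor force — including those who want a job but have given up searching).
Civilian working-age population = 39,859 + 11,887 = 51,746.
Unemployment rate = 1,207 / 39,859 = 3.03%.
Labor force participation rate = 39,859 / 51,746 = 77.03%.

Unemployment rate ≈ 3.03%; labor force participation rate ≈ 77.03%.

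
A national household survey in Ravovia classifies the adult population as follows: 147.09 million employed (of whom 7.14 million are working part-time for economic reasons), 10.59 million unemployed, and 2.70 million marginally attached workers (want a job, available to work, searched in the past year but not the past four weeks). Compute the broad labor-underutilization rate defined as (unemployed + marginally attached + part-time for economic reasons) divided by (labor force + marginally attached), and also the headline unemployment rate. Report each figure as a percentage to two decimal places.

Broad underutilization rate ≈ 12.74%; headline unemployment rate ≈ 6.72%.

Labor force = 147.09 + 10.59 = 157.68 million.
Numerator = 10.59 + 2.70 + 7.14 = 20.43 million.
Denominator = 157.68 + 2.70 = 160.38 million.
Broad rate = 20.43 / 160.38 = 12.74%.
Headline unemployment rate = 10.59 / 157.68 = 6.72%.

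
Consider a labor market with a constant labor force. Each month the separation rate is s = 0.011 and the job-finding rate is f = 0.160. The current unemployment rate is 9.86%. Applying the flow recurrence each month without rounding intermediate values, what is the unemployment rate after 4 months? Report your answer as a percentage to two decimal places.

Unemployment rate after four months ≈ 8.05%.

With a fixed labor force, u_{t+1} = u_t + s·(1−u_t) − f·u_t = u_t·(1−s−f) + s.
Here 1−s−f = 0.829 and s = 0.011.
u_1 = 0.098600 × 0.829 + 0.011 = 0.092739.
u_2 = 0.092739 × 0.829 + 0.011 = 0.087881.
u_3 = 0.087881 × 0.829 + 0.011 = 0.083853.
u_4 = 0.083853 × 0.829 + 0.011 = 0.080514.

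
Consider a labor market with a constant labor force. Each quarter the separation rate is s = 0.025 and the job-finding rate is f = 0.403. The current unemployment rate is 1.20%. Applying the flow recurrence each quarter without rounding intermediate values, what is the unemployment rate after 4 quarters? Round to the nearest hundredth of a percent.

Unemployment rate after four quarters ≈ 5.34%.

With a fixed labor force, u_{t+1} = u_t + s·(1−u_t) − f·u_t = u_t·(1−s−f) + s.
Here 1−s−f = 0.572 and s = 0.025.
u_1 = 0.012000 × 0.572 + 0.025 = 0.031864.
u_2 = 0.031864 × 0.572 + 0.025 = 0.043226.
u_3 = 0.043226 × 0.572 + 0.025 = 0.049725.
u_4 = 0.049725 × 0.572 + 0.025 = 0.053443.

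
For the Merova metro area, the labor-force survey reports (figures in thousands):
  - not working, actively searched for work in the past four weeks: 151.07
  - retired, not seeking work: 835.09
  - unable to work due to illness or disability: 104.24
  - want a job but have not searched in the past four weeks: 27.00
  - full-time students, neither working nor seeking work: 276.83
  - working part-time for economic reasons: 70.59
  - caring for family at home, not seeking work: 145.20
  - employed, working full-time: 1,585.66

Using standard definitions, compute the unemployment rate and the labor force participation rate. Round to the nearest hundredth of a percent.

Employed = 70.59 + 1,585.66 = 1,656.25 thousand (anyone who worked, including part-time for economic reasons, counts as employed).
Unemployed = 151.07 thousand.
Labor force = 1,656.25 + 151.07 = 1,807.32 thousand.
Not in labor force = 835.09 + 104.24 + 27.00 + 276.83 + 145.20 = 1,388.36 thousand (those not working and not actively searching are outside the labor force — including those who want a job but have given up searching).
Civilian working-age population = 1,807.32 + 1,388.36 = 3,195.68 thousand.
Unemployment rate = 151.07 / 1,807.32 = 8.36%.
Labor force participation rate = 1,807.32 / 3,195.68 = 56.56%.

Unemployment rate ≈ 8.36%; labor force participation rate ≈ 56.56%.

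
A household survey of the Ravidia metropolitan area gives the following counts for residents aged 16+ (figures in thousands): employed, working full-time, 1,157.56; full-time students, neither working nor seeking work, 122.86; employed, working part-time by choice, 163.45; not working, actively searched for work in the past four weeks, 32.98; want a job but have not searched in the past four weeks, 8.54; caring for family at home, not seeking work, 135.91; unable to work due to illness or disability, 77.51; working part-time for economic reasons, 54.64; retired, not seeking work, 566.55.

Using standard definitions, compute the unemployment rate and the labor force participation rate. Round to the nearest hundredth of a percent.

Unemployment rate ≈ 2.34%; labor force participation rate ≈ 60.72%.

Employed = 1,157.56 + 163.45 + 54.64 = 1,375.65 thousand (anyone who worked, including part-time for economic reasons, counts as employed).
Unemployed = 32.98 thousand.
Labor force = 1,375.65 + 32.98 = 1,408.63 thousand.
Not in labor force = 122.86 + 8.54 + 135.91 + 77.51 + 566.55 = 911.37 thousand (those not working and not actively searching are outside the labor force — including those who want a job but have given up searching).
Civilian working-age population = 1,408.63 + 911.37 = 2,320.00 thousand.
Unemployment rate = 32.98 / 1,408.63 = 2.34%.
Labor force participation rate = 1,408.63 / 2,320.00 = 60.72%.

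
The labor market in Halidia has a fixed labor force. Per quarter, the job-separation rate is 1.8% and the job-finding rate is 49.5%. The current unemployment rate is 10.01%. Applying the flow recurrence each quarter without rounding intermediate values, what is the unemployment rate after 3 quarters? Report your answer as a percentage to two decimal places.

Unemployment rate after three quarters ≈ 4.26%.

With a fixed labor force, u_{t+1} = u_t + s·(1−u_t) − f·u_t = u_t·(1−s−f) + s.
Here 1−s−f = 0.487 and s = 0.018.
u_1 = 0.100100 × 0.487 + 0.018 = 0.066749.
u_2 = 0.066749 × 0.487 + 0.018 = 0.050507.
u_3 = 0.050507 × 0.487 + 0.018 = 0.042597.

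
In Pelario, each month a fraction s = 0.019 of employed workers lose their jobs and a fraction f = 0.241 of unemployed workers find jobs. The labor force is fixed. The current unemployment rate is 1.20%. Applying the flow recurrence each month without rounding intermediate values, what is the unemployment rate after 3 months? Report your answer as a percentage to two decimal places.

With a fixed labor force, u_{t+1} = u_t + s·(1−u_t) − f·u_t = u_t·(1−s−f) + s.
Here 1−s−f = 0.740 and s = 0.019.
u_1 = 0.012000 × 0.740 + 0.019 = 0.027880.
u_2 = 0.027880 × 0.740 + 0.019 = 0.039631.
u_3 = 0.039631 × 0.740 + 0.019 = 0.048327.

Unemployment rate after three months ≈ 4.83%.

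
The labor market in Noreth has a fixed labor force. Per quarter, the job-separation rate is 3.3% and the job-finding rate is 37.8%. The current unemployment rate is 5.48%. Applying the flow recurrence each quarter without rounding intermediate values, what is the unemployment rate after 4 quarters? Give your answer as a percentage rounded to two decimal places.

Unemployment rate after four quarters ≈ 7.72%.

With a fixed labor force, u_{t+1} = u_t + s·(1−u_t) − f·u_t = u_t·(1−s−f) + s.
Here 1−s−f = 0.589 and s = 0.033.
u_1 = 0.054800 × 0.589 + 0.033 = 0.065277.
u_2 = 0.065277 × 0.589 + 0.033 = 0.071448.
u_3 = 0.071448 × 0.589 + 0.033 = 0.075083.
u_4 = 0.075083 × 0.589 + 0.033 = 0.077224.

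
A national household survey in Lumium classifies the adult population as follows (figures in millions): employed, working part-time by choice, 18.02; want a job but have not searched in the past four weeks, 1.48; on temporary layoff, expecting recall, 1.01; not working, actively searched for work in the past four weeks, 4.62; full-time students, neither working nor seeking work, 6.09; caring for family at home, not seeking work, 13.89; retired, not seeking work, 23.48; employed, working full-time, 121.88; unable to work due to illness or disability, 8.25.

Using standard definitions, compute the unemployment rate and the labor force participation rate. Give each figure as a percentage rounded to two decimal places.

Employed = 18.02 + 121.88 = 139.90 million.
Unemployed = 1.01 + 4.62 = 5.63 million (jobless and actively searching, or on temporary layoff).
Labor force = 139.90 + 5.63 = 145.53 million.
Not in labor force = 1.48 + 6.09 + 13.89 + 23.48 + 8.25 = 53.19 million (those not working and not actively searching are outside the labor force — including those who want a job but have given up searching).
Civilian working-age population = 145.53 + 53.19 = 198.72 million.
Unemployment rate = 5.63 / 145.53 = 3.87%.
Labor force participation rate = 145.53 / 198.72 = 73.23%.

Unemployment rate ≈ 3.87%; labor force participation rate ≈ 73.23%.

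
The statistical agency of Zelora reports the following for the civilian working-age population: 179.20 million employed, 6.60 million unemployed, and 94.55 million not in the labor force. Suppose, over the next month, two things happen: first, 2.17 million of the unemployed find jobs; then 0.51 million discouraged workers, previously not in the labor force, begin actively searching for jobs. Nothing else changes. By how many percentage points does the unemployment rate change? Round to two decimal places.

Initially, labor force = 179.20 + 6.60 = 185.80 million, so u = 6.60/185.80 = 3.55%.
After the first change, unemployed falls and employed rises by 2.17; labor force unchanged → E = 181.37, U = 4.43, labor force = 185.80 million.
After the second change, unemployed and labor force both rise by 0.51 → E = 181.37, U = 4.94, labor force = 186.31 million.
New unemployment rate = 4.94 / 186.31 = 2.65%.
Change = 2.65% − 3.55% = −0.90 percentage points.

The unemployment rate changes by −0.90 percentage points.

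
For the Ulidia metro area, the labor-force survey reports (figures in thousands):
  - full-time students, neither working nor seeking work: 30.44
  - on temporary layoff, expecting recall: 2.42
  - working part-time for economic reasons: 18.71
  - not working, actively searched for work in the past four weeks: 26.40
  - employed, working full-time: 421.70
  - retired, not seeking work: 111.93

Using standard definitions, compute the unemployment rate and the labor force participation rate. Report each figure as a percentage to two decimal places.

Unemployment rate ≈ 6.14%; labor force participation rate ≈ 76.72%.

Employed = 18.71 + 421.70 = 440.41 thousand (anyone who worked, including part-time for economic reasons, counts as employed).
Unemployed = 2.42 + 26.40 = 28.82 thousand (jobless and actively searching, or on temporary layoff).
Labor force = 440.41 + 28.82 = 469.23 thousand.
Not in labor force = 30.44 + 111.93 = 142.37 thousand (those not working and not actively searching are outside the labor force).
Civilian working-age population = 469.23 + 142.37 = 611.60 thousand.
Unemployment rate = 28.82 / 469.23 = 6.14%.
Labor force participation rate = 469.23 / 611.60 = 76.72%.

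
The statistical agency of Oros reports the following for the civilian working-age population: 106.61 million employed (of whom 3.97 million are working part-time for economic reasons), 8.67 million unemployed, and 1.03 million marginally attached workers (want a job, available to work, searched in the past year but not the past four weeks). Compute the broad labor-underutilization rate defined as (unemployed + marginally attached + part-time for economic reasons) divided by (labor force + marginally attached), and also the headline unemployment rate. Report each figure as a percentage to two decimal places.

Labor force = 106.61 + 8.67 = 115.28 million.
Numerator = 8.67 + 1.03 + 3.97 = 13.67 million.
Denominator = 115.28 + 1.03 = 116.31 million.
Broad rate = 13.67 / 116.31 = 11.75%.
Headline unemployment rate = 8.67 / 115.28 = 7.52%.

Broad underutilization rate ≈ 11.75%; headline unemployment rate ≈ 7.52%.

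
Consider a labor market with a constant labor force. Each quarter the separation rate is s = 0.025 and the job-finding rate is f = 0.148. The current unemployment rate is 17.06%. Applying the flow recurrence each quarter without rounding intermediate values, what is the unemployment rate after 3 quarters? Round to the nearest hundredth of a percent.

With a fixed labor force, u_{t+1} = u_t + s·(1−u_t) − f·u_t = u_t·(1−s−f) + s.
Here 1−s−f = 0.827 and s = 0.025.
u_1 = 0.170600 × 0.827 + 0.025 = 0.166086.
u_2 = 0.166086 × 0.827 + 0.025 = 0.162353.
u_3 = 0.162353 × 0.827 + 0.025 = 0.159266.

Unemployment rate after three quarters ≈ 15.93%.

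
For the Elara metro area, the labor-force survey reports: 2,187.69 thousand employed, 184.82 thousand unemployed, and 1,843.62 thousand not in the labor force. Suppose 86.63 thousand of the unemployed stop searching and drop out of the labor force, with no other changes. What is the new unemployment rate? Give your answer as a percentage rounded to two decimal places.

Initially, labor force = 2,187.69 + 184.82 = 2,372.51 thousand, so u = 184.82/2,372.51 = 7.79%.
After the change, unemployed and labor force both fall by 86.63 → E = 2,187.69, U = 98.19, labor force = 2,285.88 thousand.
New unemployment rate = 98.19 / 2,285.88 = 4.30%.

New unemployment rate ≈ 4.30%.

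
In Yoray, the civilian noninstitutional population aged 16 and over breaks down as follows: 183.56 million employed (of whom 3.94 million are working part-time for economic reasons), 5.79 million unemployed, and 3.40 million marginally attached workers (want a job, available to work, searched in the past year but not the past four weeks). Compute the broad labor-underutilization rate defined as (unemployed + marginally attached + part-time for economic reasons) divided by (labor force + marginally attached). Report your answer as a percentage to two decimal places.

Broad underutilization rate ≈ 6.81%.

Labor force = 183.56 + 5.79 = 189.35 million.
Numerator = 5.79 + 3.40 + 3.94 = 13.13 million.
Denominator = 189.35 + 3.40 = 192.75 million.
Broad rate = 13.13 / 192.75 = 6.81%.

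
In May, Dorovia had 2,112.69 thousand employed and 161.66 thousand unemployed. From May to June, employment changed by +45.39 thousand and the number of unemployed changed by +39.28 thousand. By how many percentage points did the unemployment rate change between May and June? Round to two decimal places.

The unemployment rate changed by +1.41 percentage points.

May: labor force = 2,112.69 + 161.66 = 2,274.35; u = 161.66/2,274.35 = 7.11%.
June: labor force = 2,158.08 + 200.94 = 2,359.02; u = 200.94/2,359.02 = 8.52%.
Change = 8.52% − 7.11% = +1.41 pp.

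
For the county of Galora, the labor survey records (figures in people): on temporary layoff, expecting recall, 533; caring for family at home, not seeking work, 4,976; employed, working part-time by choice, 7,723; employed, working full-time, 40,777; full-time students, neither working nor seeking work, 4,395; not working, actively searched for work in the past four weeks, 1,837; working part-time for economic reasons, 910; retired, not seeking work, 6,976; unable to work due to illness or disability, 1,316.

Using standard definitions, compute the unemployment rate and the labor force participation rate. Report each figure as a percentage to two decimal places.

Unemployment rate ≈ 4.58%; labor force participation rate ≈ 74.56%.

Employed = 7,723 + 40,777 + 910 = 49,410 (anyone who worked, including part-time for economic reasons, counts as employed).
Unemployed = 533 + 1,837 = 2,370 (jobless and actively searching, or on temporary layoff).
Labor force = 49,410 + 2,370 = 51,780.
Not in labor force = 4,976 + 4,395 + 6,976 + 1,316 = 17,663 (those not working and not actively searching are outside the labor force).
Civilian working-age population = 51,780 + 17,663 = 69,443.
Unemployment rate = 2,370 / 51,780 = 4.58%.
Labor force participation rate = 51,780 / 69,443 = 74.56%.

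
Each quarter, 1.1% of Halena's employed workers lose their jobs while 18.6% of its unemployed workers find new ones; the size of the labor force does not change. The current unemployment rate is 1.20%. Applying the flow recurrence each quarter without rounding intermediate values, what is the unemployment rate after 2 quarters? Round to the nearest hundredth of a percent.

With a fixed labor force, u_{t+1} = u_t + s·(1−u_t) − f·u_t = u_t·(1−s−f) + s.
Here 1−s−f = 0.803 and s = 0.011.
u_1 = 0.012000 × 0.803 + 0.011 = 0.020636.
u_2 = 0.020636 × 0.803 + 0.011 = 0.027571.

Unemployment rate after two quarters ≈ 2.76%.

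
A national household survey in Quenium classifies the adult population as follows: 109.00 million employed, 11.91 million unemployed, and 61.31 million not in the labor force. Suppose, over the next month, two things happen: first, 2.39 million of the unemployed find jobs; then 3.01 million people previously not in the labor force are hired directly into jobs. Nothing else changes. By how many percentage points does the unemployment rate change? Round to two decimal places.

Initially, labor force = 109.00 + 11.91 = 120.91 million, so u = 11.91/120.91 = 9.85%.
After the first change, unemployed falls and employed rises by 2.39; labor force unchanged → E = 111.39, U = 9.52, labor force = 120.91 million.
After the second change, employed and labor force both rise by 3.01; unemployed unchanged → E = 114.40, U = 9.52, labor force = 123.92 million.
New unemployment rate = 9.52 / 123.92 = 7.68%.
Change = 7.68% − 9.85% = −2.17 percentage points.

The unemployment rate changes by −2.17 percentage points.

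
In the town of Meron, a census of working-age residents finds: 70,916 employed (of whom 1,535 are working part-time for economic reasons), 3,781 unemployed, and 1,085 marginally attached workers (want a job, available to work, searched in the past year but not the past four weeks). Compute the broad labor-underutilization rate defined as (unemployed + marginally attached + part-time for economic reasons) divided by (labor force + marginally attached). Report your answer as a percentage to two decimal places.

Labor force = 70,916 + 3,781 = 74,697.
Numerator = 3,781 + 1,085 + 1,535 = 6,401.
Denominator = 74,697 + 1,085 = 75,782.
Broad rate = 6,401 / 75,782 = 8.45%.

Broad underutilization rate ≈ 8.45%.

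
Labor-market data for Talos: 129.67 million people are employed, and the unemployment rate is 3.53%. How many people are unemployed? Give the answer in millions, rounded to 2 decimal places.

About 4.74 million are unemployed.

Let U be the number unemployed. The labor force is E + U, and U/(E+U) = 0.0353.
So U = 0.0353 × 129.67 / (1 − 0.0353) = 4.5774 / 0.9647 ≈ 4.74 million.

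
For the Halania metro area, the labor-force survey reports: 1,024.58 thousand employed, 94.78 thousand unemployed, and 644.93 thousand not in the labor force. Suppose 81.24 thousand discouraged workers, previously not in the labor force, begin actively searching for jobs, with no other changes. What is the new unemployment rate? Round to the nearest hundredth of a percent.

Initially, labor force = 1,024.58 + 94.78 = 1,119.36 thousand, so u = 94.78/1,119.36 = 8.47%.
After the change, unemployed and labor force both rise by 81.24 → E = 1,024.58, U = 176.02, labor force = 1,200.60 thousand.
New unemployment rate = 176.02 / 1,200.60 = 14.66%.

New unemployment rate ≈ 14.66%.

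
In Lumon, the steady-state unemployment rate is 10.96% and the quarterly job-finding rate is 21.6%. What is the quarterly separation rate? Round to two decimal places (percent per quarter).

From u* = s/(s+f): s = u·f/(1−u).
s = 0.1096 × 21.6 / (1 − 0.1096) = 2.3674 / 0.8904 ≈ 2.66% per quarter.

Separation rate ≈ 2.66% per quarter.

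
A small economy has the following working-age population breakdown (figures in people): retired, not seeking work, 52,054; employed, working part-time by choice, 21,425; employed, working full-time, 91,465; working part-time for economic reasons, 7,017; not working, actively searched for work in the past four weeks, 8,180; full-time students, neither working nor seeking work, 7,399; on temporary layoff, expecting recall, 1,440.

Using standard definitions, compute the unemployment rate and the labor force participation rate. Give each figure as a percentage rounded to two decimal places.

Employed = 21,425 + 91,465 + 7,017 = 119,907 (anyone who worked, including part-time for economic reasons, counts as employed).
Unemployed = 8,180 + 1,440 = 9,620 (jobless and actively searching, or on temporary layoff).
Labor force = 119,907 + 9,620 = 129,527.
Not in labor force = 52,054 + 7,399 = 59,453 (those not working and not actively searching are outside the labor force).
Civilian working-age population = 129,527 + 59,453 = 188,980.
Unemployment rate = 9,620 / 129,527 = 7.43%.
Labor force participation rate = 129,527 / 188,980 = 68.54%.

Unemployment rate ≈ 7.43%; labor force participation rate ≈ 68.54%.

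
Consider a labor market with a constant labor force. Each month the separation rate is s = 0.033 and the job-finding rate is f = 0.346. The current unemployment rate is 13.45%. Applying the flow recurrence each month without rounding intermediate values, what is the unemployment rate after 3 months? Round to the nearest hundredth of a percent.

With a fixed labor force, u_{t+1} = u_t + s·(1−u_t) − f·u_t = u_t·(1−s−f) + s.
Here 1−s−f = 0.621 and s = 0.033.
u_1 = 0.134500 × 0.621 + 0.033 = 0.116525.
u_2 = 0.116525 × 0.621 + 0.033 = 0.105362.
u_3 = 0.105362 × 0.621 + 0.033 = 0.098430.

Unemployment rate after three months ≈ 9.84%.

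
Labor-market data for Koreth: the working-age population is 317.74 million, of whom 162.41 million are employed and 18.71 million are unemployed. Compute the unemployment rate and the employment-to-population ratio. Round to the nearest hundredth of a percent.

Labor force = employed + unemployed = 162.41 + 18.71 = 181.12 million.
Unemployment rate = 18.71 / 181.12 = 10.33%.
Employment-population ratio = 162.41 / 317.74 = 51.11%.

Unemployment rate ≈ 10.33%; employment-population ratio ≈ 51.11%.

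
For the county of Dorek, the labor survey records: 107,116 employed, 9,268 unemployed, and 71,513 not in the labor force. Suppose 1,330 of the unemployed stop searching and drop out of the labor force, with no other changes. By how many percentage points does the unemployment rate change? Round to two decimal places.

Initially, labor force = 107,116 + 9,268 = 116,384, so u = 9,268/116,384 = 7.96%.
After the change, unemployed and labor force both fall by 1,330 → E = 107,116, U = 7,938, labor force = 115,054.
New unemployment rate = 7,938 / 115,054 = 6.90%.
Change = 6.90% − 7.96% = −1.06 percentage points.

The unemployment rate changes by −1.06 percentage points.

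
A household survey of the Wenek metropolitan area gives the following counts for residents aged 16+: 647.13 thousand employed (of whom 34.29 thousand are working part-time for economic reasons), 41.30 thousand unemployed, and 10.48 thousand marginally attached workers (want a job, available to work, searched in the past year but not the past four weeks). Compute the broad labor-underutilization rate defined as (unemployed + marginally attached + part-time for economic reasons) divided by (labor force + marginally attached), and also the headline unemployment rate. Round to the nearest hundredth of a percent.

Labor force = 647.13 + 41.30 = 688.43 thousand.
Numerator = 41.30 + 10.48 + 34.29 = 86.07 thousand.
Denominator = 688.43 + 10.48 = 698.91 thousand.
Broad rate = 86.07 / 698.91 = 12.31%.
Headline unemployment rate = 41.30 / 688.43 = 6.00%.

Broad underutilization rate ≈ 12.31%; headline unemployment rate ≈ 6.00%.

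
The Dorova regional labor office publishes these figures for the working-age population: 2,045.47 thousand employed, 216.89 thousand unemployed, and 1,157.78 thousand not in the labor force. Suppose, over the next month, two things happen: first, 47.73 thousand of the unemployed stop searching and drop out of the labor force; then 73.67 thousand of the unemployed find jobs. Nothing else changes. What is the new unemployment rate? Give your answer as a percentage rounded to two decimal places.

New unemployment rate ≈ 4.31%.

Initially, labor force = 2,045.47 + 216.89 = 2,262.36 thousand, so u = 216.89/2,262.36 = 9.59%.
After the first change, unemployed and labor force both fall by 47.73 → E = 2,045.47, U = 169.16, labor force = 2,214.63 thousand.
After the second change, unemployed falls and employed rises by 73.67; labor force unchanged → E = 2,119.14, U = 95.49, labor force = 2,214.63 thousand.
New unemployment rate = 95.49 / 2,214.63 = 4.31%.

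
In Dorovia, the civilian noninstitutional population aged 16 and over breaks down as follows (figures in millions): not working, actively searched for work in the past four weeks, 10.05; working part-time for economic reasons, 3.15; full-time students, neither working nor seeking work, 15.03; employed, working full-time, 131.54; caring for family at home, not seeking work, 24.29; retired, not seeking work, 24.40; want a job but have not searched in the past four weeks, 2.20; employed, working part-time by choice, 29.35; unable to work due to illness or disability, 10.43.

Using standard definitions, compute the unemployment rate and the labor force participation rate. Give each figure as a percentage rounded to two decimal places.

Employed = 3.15 + 131.54 + 29.35 = 164.04 million (anyone who worked, including part-time for economic reasons, counts as employed).
Unemployed = 10.05 million.
Labor force = 164.04 + 10.05 = 174.09 million.
Not in labor force = 15.03 + 24.29 + 24.40 + 2.20 + 10.43 = 76.35 million (those not working and not actively searching are outside the labor force — including those who want a job but have given up searching).
Civilian working-age population = 174.09 + 76.35 = 250.44 million.
Unemployment rate = 10.05 / 174.09 = 5.77%.
Labor force participation rate = 174.09 / 250.44 = 69.51%.

Unemployment rate ≈ 5.77%; labor force participation rate ≈ 69.51%.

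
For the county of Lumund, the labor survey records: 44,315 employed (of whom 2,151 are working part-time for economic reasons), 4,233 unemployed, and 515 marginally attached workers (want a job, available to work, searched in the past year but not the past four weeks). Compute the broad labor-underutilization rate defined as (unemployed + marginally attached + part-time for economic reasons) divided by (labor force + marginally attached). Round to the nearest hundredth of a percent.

Labor force = 44,315 + 4,233 = 48,548.
Numerator = 4,233 + 515 + 2,151 = 6,899.
Denominator = 48,548 + 515 = 49,063.
Broad rate = 6,899 / 49,063 = 14.06%.

Broad underutilization rate ≈ 14.06%.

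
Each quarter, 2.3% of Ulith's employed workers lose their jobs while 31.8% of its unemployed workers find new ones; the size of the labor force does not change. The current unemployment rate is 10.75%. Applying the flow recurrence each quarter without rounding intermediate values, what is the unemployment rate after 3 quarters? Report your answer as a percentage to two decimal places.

With a fixed labor force, u_{t+1} = u_t + s·(1−u_t) − f·u_t = u_t·(1−s−f) + s.
Here 1−s−f = 0.659 and s = 0.023.
u_1 = 0.107500 × 0.659 + 0.023 = 0.093842.
u_2 = 0.093842 × 0.659 + 0.023 = 0.084842.
u_3 = 0.084842 × 0.659 + 0.023 = 0.078911.

Unemployment rate after three quarters ≈ 7.89%.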